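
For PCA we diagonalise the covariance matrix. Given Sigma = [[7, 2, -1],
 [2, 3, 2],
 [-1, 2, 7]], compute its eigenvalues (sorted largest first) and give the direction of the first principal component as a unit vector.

Step 1 — characteristic polynomial p(λ) = det(λI - Sigma) = λ³ - tr·λ² + c_1·λ - det, where tr = trace, c_1 = sum of the principal 2×2 minors, det = det(Sigma):
  tr = 7 + 3 + 7 = 17,
  c_1 = (7·3 - (2)²) + (7·7 - (-1)²) + (3·7 - (2)²) = 17 + 48 + 17 = 82,
  det = 7·(3·7 - (2)²) - (2)·((2)·7 - (2)·(-1)) + (-1)·((2)·(2) - 3·(-1)) = 7·(17) - (2)·(16) + (-1)·(7) = 80.
  So p(λ) = λ³ - 17λ² + 82λ - 80.
Step 2 — look for an integer root (rational root theorem: any rational root is an integer divisor of 80). Testing λ = 8:
  p(8) = 512 - 1088 + 656 - 80 = 0  ✓
  Dividing out (λ - 8): p(λ) = (λ - 8)(λ² - 9λ + 10).
Step 3 — remaining eigenvalues from the quadratic λ² - 9λ + 10 = 0:
  Δ = 9² - 4·10 = 81 - 40 = 41,  λ = (9 ± √41)/2 = (9 ± 6.4031)/2 ≈ 7.7016 or 1.2984.
  Sorted: λ_1 = 8,  λ_2 = 7.7016,  λ_3 = 1.2984  (check: sum = 17 = tr ✓).

Step 4 — unit eigenvector for λ_1 = 8: v spans the null space of (Sigma - λ_1 I), whose rows are
  r_1 = (-1, 2, -1),  r_2 = (2, -5, 2),  r_3 = (-1, 2, -1).
  v is orthogonal to every row, so take v ∝ r_1 × r_2 = ((2)·(2) - (-1)·(-5), (-1)·(2) - (-1)·(2), (-1)·(-5) - (2)·(2)) = (-1, 0, 1).
  Rescale (multiply by -1 so the first nonzero entry is positive): u = (1, 0, -1).
  ||u|| = √((1)² + (0)² + (-1)²) = √(2) ≈ 1.4142,  v_1 = u/||u|| ≈ (0.7071, 0, -0.7071) (||v_1|| = 1).

λ_1 = 8,  λ_2 = 7.7016,  λ_3 = 1.2984;  v_1 ≈ (0.7071, 0, -0.7071)


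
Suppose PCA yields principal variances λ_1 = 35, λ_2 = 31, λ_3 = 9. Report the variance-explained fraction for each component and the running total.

Step 1 — total variance = trace(Sigma) = Σ λ_i = 35 + 31 + 9 = 75.

Step 2 — fraction explained by component i = λ_i / Σ λ:
  PC1: 35/75 = 0.4667
  PC2: 31/75 = 0.4133
  PC3: 9/75 = 0.12

Step 3 — cumulative fraction after k components = (λ_1 + ... + λ_k) / Σ λ:
  k = 1: 35/75 = 0.4667
  k = 2: (35 + 31)/75 = 66/75 = 0.88
  k = 3: (35 + 31 + 9)/75 = 75/75 = 1

Summary (fraction, with percent):

explained: PC1 0.4667 (46.67%), PC2 0.4133 (41.33%), PC3 0.12 (12%);  cumulative: 0.4667, 0.88, 1


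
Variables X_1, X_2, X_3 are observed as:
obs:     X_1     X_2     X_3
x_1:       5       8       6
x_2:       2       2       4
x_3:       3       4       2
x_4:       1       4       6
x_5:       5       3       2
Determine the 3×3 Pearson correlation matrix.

Step 1 — column means:
  mean(X_1) = (5 + 2 + 3 + 1 + 5) / 5 = 16/5 = 3.2
  mean(X_2) = (8 + 2 + 4 + 4 + 3) / 5 = 21/5 = 4.2
  mean(X_3) = (6 + 4 + 2 + 6 + 2) / 5 = 20/5 = 4

Step 2 — sample variances and covariances s[i,j] = (1/(n-1)) · Σ_k (x_{k,i} - mean_i) · (x_{k,j} - mean_j), with n-1 = 4:
  s[X_1,X_1] = ((1.8)·(1.8) + (-1.2)·(-1.2) + (-0.2)·(-0.2) + (-2.2)·(-2.2) + (1.8)·(1.8)) / 4 = 12.8/4 = 3.2
  s[X_1,X_2] = ((1.8)·(3.8) + (-1.2)·(-2.2) + (-0.2)·(-0.2) + (-2.2)·(-0.2) + (1.8)·(-1.2)) / 4 = 7.8/4 = 1.95
  s[X_1,X_3] = ((1.8)·(2) + (-1.2)·(0) + (-0.2)·(-2) + (-2.2)·(2) + (1.8)·(-2)) / 4 = -4/4 = -1
  s[X_2,X_2] = ((3.8)·(3.8) + (-2.2)·(-2.2) + (-0.2)·(-0.2) + (-0.2)·(-0.2) + (-1.2)·(-1.2)) / 4 = 20.8/4 = 5.2
  s[X_2,X_3] = ((3.8)·(2) + (-2.2)·(0) + (-0.2)·(-2) + (-0.2)·(2) + (-1.2)·(-2)) / 4 = 10/4 = 2.5
  s[X_3,X_3] = ((2)·(2) + (0)·(0) + (-2)·(-2) + (2)·(2) + (-2)·(-2)) / 4 = 16/4 = 4
  Sample standard deviations s_i = √(s[i,i]):
  s(X_1) = √(3.2) = 1.7889
  s(X_2) = √(5.2) = 2.2804
  s(X_3) = √(4) = 2

Step 3 — r_{ij} = s_{ij} / (s_i · s_j):
  r[X_1,X_1] = 1 (diagonal).
  r[X_1,X_2] = 1.95 / (1.7889 · 2.2804) = 1.95 / 4.0792 = 0.478
  r[X_1,X_3] = -1 / (1.7889 · 2) = -1 / 3.5777 = -0.2795
  r[X_2,X_2] = 1 (diagonal).
  r[X_2,X_3] = 2.5 / (2.2804 · 2) = 2.5 / 4.5607 = 0.5482
  r[X_3,X_3] = 1 (diagonal).

R is symmetric with unit diagonal. Assembling:

R = [[1, 0.478, -0.2795],
 [0.478, 1, 0.5482],
 [-0.2795, 0.5482, 1]]


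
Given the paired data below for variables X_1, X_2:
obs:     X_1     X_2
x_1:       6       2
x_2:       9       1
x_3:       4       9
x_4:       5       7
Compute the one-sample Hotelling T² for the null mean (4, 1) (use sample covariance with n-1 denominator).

Step 1 — sample mean vector:
  mean(X_1) = (6 + 9 + 4 + 5) / 4 = 24/4 = 6
  mean(X_2) = (2 + 1 + 9 + 7) / 4 = 19/4 = 4.75
  x̄ = (6, 4.75),  deviation x̄ - mu_0 = (6, 4.75) - (4, 1) = (2, 3.75).

Step 2 — sample covariance matrix, S[i,j] = (1/(n-1)) · Σ_k (x_{k,i} - mean_i) · (x_{k,j} - mean_j), divisor n-1 = 3:
  S[X_1,X_1] = ((0)·(0) + (3)·(3) + (-2)·(-2) + (-1)·(-1)) / 3 = 14/3 = 4.6667
  S[X_1,X_2] = ((0)·(-2.75) + (3)·(-3.75) + (-2)·(4.25) + (-1)·(2.25)) / 3 = -22/3 = -7.3333
  S[X_2,X_2] = ((-2.75)·(-2.75) + (-3.75)·(-3.75) + (4.25)·(4.25) + (2.25)·(2.25)) / 3 = 44.75/3 = 14.9167
  S = [[4.6667, -7.3333],
 [-7.3333, 14.9167]].

Step 3 — invert S. det(S) = 4.6667·14.9167 - (-7.3333)² = 15.8333.
  S^{-1} = (1/det) · [[d, -b], [-b, a]] = [[0.9421, 0.4632],
 [0.4632, 0.2947]].

Step 4 — quadratic form (x̄ - mu_0)^T · S^{-1} · (x̄ - mu_0):
  S^{-1} · (x̄ - mu_0) = (3.6211, 2.0316),
  (x̄ - mu_0)^T · [...] = (2)·(3.6211) + (3.75)·(2.0316) = 14.8605.

Step 5 — scale by n: T² = 4 · 14.8605 = 59.4421.

T² ≈ 59.4421


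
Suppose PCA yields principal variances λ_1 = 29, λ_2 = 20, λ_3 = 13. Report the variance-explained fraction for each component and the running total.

Step 1 — total variance = trace(Sigma) = Σ λ_i = 29 + 20 + 13 = 62.

Step 2 — fraction explained by component i = λ_i / Σ λ:
  PC1: 29/62 = 0.4677
  PC2: 20/62 = 0.3226
  PC3: 13/62 = 0.2097

Step 3 — cumulative fraction after k components = (λ_1 + ... + λ_k) / Σ λ:
  k = 1: 29/62 = 0.4677
  k = 2: (29 + 20)/62 = 49/62 = 0.7903
  k = 3: (29 + 20 + 13)/62 = 62/62 = 1

Summary (fraction, with percent):

explained: PC1 0.4677 (46.77%), PC2 0.3226 (32.26%), PC3 0.2097 (20.97%);  cumulative: 0.4677, 0.7903, 1


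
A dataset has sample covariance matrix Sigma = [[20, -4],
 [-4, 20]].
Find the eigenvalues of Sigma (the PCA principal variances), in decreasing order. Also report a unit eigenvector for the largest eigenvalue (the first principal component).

Step 1 — characteristic polynomial of 2×2 Sigma:
  det(Sigma - λI) = λ² - trace · λ + det = 0.
  trace = 20 + 20 = 40, det = 20·20 - (-4)² = 384.
Step 2 — discriminant:
  Δ = trace² - 4·det = 1600 - 1536 = 64.
Step 3 — eigenvalues:
  λ = (trace ± √Δ)/2 = (40 ± 8)/2,
  λ_1 = 24,  λ_2 = 16.

Step 4 — unit eigenvector for λ_1: solve (Sigma - λ_1 I)v = 0. First row:
  (20 - 24)·v_x + (-4)·v_y = 0, i.e. (-4)·v_x + (-4)·v_y = 0,
  so v ∝ (b, λ_1 - a) = (-4, 4); multiply by -1 so the first entry is positive: u = (4, -4).
  ||u|| = √((4)² + (-4)²) = √(32) ≈ 5.6569,
  v_1 = u/||u|| ≈ (0.7071, -0.7071) (||v_1|| = 1).

λ_1 = 24,  λ_2 = 16;  v_1 ≈ (0.7071, -0.7071)


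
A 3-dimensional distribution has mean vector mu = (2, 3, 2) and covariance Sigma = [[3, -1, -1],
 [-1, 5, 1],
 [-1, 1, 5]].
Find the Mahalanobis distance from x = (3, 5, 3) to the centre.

Step 1 — centre the observation: (x - mu) = (1, 2, 1).

Step 2 — invert Sigma (cofactor / det for 3×3, or solve directly):
  Sigma^{-1} = [[0.375, 0.0625, 0.0625],
 [0.0625, 0.2187, -0.0312],
 [0.0625, -0.0312, 0.2187]].

Step 3 — form the quadratic (x - mu)^T · Sigma^{-1} · (x - mu):
  Sigma^{-1} · (x - mu) = (0.5625, 0.4687, 0.2187).
  (x - mu)^T · [Sigma^{-1} · (x - mu)] = (1)·(0.5625) + (2)·(0.4687) + (1)·(0.2187) = 1.7188.

Step 4 — take square root: d = √(1.7188) ≈ 1.311.

d(x, mu) = √(1.7188) ≈ 1.311


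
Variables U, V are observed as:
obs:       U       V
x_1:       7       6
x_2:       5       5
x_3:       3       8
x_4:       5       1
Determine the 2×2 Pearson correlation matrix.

Step 1 — column means:
  mean(U) = (7 + 5 + 3 + 5) / 4 = 20/4 = 5
  mean(V) = (6 + 5 + 8 + 1) / 4 = 20/4 = 5

Step 2 — sample variances and covariances s[i,j] = (1/(n-1)) · Σ_k (x_{k,i} - mean_i) · (x_{k,j} - mean_j), with n-1 = 3:
  s[U,U] = ((2)·(2) + (0)·(0) + (-2)·(-2) + (0)·(0)) / 3 = 8/3 = 2.6667
  s[U,V] = ((2)·(1) + (0)·(0) + (-2)·(3) + (0)·(-4)) / 3 = -4/3 = -1.3333
  s[V,V] = ((1)·(1) + (0)·(0) + (3)·(3) + (-4)·(-4)) / 3 = 26/3 = 8.6667
  Sample standard deviations s_i = √(s[i,i]):
  s(U) = √(2.6667) = 1.633
  s(V) = √(8.6667) = 2.9439

Step 3 — r_{ij} = s_{ij} / (s_i · s_j):
  r[U,U] = 1 (diagonal).
  r[U,V] = -1.3333 / (1.633 · 2.9439) = -1.3333 / 4.8074 = -0.2774
  r[V,V] = 1 (diagonal).

R is symmetric with unit diagonal. Assembling:

R = [[1, -0.2774],
 [-0.2774, 1]]


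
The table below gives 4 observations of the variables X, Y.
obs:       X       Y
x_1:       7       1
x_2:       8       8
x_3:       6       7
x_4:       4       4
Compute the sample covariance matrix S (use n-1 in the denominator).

Step 1 — column means:
  mean(X) = (7 + 8 + 6 + 4) / 4 = 25/4 = 6.25
  mean(Y) = (1 + 8 + 7 + 4) / 4 = 20/4 = 5

Step 2 — sample covariance S[i,j] = (1/(n-1)) · Σ_k (x_{k,i} - mean_i) · (x_{k,j} - mean_j), with n-1 = 3.
  S[X,X] = ((0.75)·(0.75) + (1.75)·(1.75) + (-0.25)·(-0.25) + (-2.25)·(-2.25)) / 3 = 8.75/3 = 2.9167
  S[X,Y] = ((0.75)·(-4) + (1.75)·(3) + (-0.25)·(2) + (-2.25)·(-1)) / 3 = 4/3 = 1.3333
  S[Y,Y] = ((-4)·(-4) + (3)·(3) + (2)·(2) + (-1)·(-1)) / 3 = 30/3 = 10

S is symmetric (S[j,i] = S[i,j]). Assembling:

S = [[2.9167, 1.3333],
 [1.3333, 10]]


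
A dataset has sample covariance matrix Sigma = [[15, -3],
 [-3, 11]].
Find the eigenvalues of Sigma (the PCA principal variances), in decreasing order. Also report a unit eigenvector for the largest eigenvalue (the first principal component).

Step 1 — characteristic polynomial of 2×2 Sigma:
  det(Sigma - λI) = λ² - trace · λ + det = 0.
  trace = 15 + 11 = 26, det = 15·11 - (-3)² = 156.
Step 2 — discriminant:
  Δ = trace² - 4·det = 676 - 624 = 52.
Step 3 — eigenvalues:
  λ = (trace ± √Δ)/2 = (26 ± 7.2111)/2,
  λ_1 = 16.6056,  λ_2 = 9.3944.

Step 4 — unit eigenvector for λ_1: solve (Sigma - λ_1 I)v = 0. First row:
  (15 - 16.6056)·v_x + (-3)·v_y = 0, i.e. (-1.6056)·v_x + (-3)·v_y = 0,
  so v ∝ (b, λ_1 - a) = (-3, 1.6056); multiply by -1 so the first entry is positive: u = (3, -1.6056).
  ||u|| = √((3)² + (-1.6056)²) = √(11.5778) ≈ 3.4026,
  v_1 = u/||u|| ≈ (0.8817, -0.4719) (||v_1|| = 1).

λ_1 = 16.6056,  λ_2 = 9.3944;  v_1 ≈ (0.8817, -0.4719)


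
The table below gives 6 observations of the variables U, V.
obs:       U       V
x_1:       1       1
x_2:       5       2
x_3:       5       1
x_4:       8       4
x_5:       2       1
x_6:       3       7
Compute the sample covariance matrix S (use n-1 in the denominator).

Step 1 — column means:
  mean(U) = (1 + 5 + 5 + 8 + 2 + 3) / 6 = 24/6 = 4
  mean(V) = (1 + 2 + 1 + 4 + 1 + 7) / 6 = 16/6 = 2.6667

Step 2 — sample covariance S[i,j] = (1/(n-1)) · Σ_k (x_{k,i} - mean_i) · (x_{k,j} - mean_j), with n-1 = 5.
  S[U,U] = ((-3)·(-3) + (1)·(1) + (1)·(1) + (4)·(4) + (-2)·(-2) + (-1)·(-1)) / 5 = 32/5 = 6.4
  S[U,V] = ((-3)·(-1.6667) + (1)·(-0.6667) + (1)·(-1.6667) + (4)·(1.3333) + (-2)·(-1.6667) + (-1)·(4.3333)) / 5 = 7/5 = 1.4
  S[V,V] = ((-1.6667)·(-1.6667) + (-0.6667)·(-0.6667) + (-1.6667)·(-1.6667) + (1.3333)·(1.3333) + (-1.6667)·(-1.6667) + (4.3333)·(4.3333)) / 5 = 29.3333/5 = 5.8667

S is symmetric (S[j,i] = S[i,j]). Assembling:

S = [[6.4, 1.4],
 [1.4, 5.8667]]


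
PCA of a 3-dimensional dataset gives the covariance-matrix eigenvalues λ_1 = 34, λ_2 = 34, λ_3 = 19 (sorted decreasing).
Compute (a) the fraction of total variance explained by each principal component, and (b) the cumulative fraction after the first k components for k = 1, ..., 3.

Step 1 — total variance = trace(Sigma) = Σ λ_i = 34 + 34 + 19 = 87.

Step 2 — fraction explained by component i = λ_i / Σ λ:
  PC1: 34/87 = 0.3908
  PC2: 34/87 = 0.3908
  PC3: 19/87 = 0.2184

Step 3 — cumulative fraction after k components = (λ_1 + ... + λ_k) / Σ λ:
  k = 1: 34/87 = 0.3908
  k = 2: (34 + 34)/87 = 68/87 = 0.7816
  k = 3: (34 + 34 + 19)/87 = 87/87 = 1

Summary (fraction, with percent):

explained: PC1 0.3908 (39.08%), PC2 0.3908 (39.08%), PC3 0.2184 (21.84%);  cumulative: 0.3908, 0.7816, 1


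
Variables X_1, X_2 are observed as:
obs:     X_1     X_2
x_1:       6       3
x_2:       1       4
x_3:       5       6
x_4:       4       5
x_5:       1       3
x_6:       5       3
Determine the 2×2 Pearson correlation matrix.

Step 1 — column means:
  mean(X_1) = (6 + 1 + 5 + 4 + 1 + 5) / 6 = 22/6 = 3.6667
  mean(X_2) = (3 + 4 + 6 + 5 + 3 + 3) / 6 = 24/6 = 4

Step 2 — sample variances and covariances s[i,j] = (1/(n-1)) · Σ_k (x_{k,i} - mean_i) · (x_{k,j} - mean_j), with n-1 = 5:
  s[X_1,X_1] = ((2.3333)·(2.3333) + (-2.6667)·(-2.6667) + (1.3333)·(1.3333) + (0.3333)·(0.3333) + (-2.6667)·(-2.6667) + (1.3333)·(1.3333)) / 5 = 23.3333/5 = 4.6667
  s[X_1,X_2] = ((2.3333)·(-1) + (-2.6667)·(0) + (1.3333)·(2) + (0.3333)·(1) + (-2.6667)·(-1) + (1.3333)·(-1)) / 5 = 2/5 = 0.4
  s[X_2,X_2] = ((-1)·(-1) + (0)·(0) + (2)·(2) + (1)·(1) + (-1)·(-1) + (-1)·(-1)) / 5 = 8/5 = 1.6
  Sample standard deviations s_i = √(s[i,i]):
  s(X_1) = √(4.6667) = 2.1602
  s(X_2) = √(1.6) = 1.2649

Step 3 — r_{ij} = s_{ij} / (s_i · s_j):
  r[X_1,X_1] = 1 (diagonal).
  r[X_1,X_2] = 0.4 / (2.1602 · 1.2649) = 0.4 / 2.7325 = 0.1464
  r[X_2,X_2] = 1 (diagonal).

R is symmetric with unit diagonal. Assembling:

R = [[1, 0.1464],
 [0.1464, 1]]


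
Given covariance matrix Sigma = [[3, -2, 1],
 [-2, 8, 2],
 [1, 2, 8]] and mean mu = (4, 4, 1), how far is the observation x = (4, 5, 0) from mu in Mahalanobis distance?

Step 1 — centre the observation: (x - mu) = (0, 1, -1).

Step 2 — invert Sigma (cofactor / det for 3×3, or solve directly):
  Sigma^{-1} = [[0.4545, 0.1364, -0.0909],
 [0.1364, 0.1742, -0.0606],
 [-0.0909, -0.0606, 0.1515]].

Step 3 — form the quadratic (x - mu)^T · Sigma^{-1} · (x - mu):
  Sigma^{-1} · (x - mu) = (0.2273, 0.2348, -0.2121).
  (x - mu)^T · [Sigma^{-1} · (x - mu)] = (0)·(0.2273) + (1)·(0.2348) + (-1)·(-0.2121) = 0.447.

Step 4 — take square root: d = √(0.447) ≈ 0.6686.

d(x, mu) = √(0.447) ≈ 0.6686


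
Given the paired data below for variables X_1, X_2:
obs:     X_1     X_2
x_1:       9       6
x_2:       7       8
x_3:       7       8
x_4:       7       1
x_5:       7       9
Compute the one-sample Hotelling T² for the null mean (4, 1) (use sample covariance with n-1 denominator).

Step 1 — sample mean vector:
  mean(X_1) = (9 + 7 + 7 + 7 + 7) / 5 = 37/5 = 7.4
  mean(X_2) = (6 + 8 + 8 + 1 + 9) / 5 = 32/5 = 6.4
  x̄ = (7.4, 6.4),  deviation x̄ - mu_0 = (7.4, 6.4) - (4, 1) = (3.4, 5.4).

Step 2 — sample covariance matrix, S[i,j] = (1/(n-1)) · Σ_k (x_{k,i} - mean_i) · (x_{k,j} - mean_j), divisor n-1 = 4:
  S[X_1,X_1] = ((1.6)·(1.6) + (-0.4)·(-0.4) + (-0.4)·(-0.4) + (-0.4)·(-0.4) + (-0.4)·(-0.4)) / 4 = 3.2/4 = 0.8
  S[X_1,X_2] = ((1.6)·(-0.4) + (-0.4)·(1.6) + (-0.4)·(1.6) + (-0.4)·(-5.4) + (-0.4)·(2.6)) / 4 = -0.8/4 = -0.2
  S[X_2,X_2] = ((-0.4)·(-0.4) + (1.6)·(1.6) + (1.6)·(1.6) + (-5.4)·(-5.4) + (2.6)·(2.6)) / 4 = 41.2/4 = 10.3
  S = [[0.8, -0.2],
 [-0.2, 10.3]].

Step 3 — invert S. det(S) = 0.8·10.3 - (-0.2)² = 8.2.
  S^{-1} = (1/det) · [[d, -b], [-b, a]] = [[1.2561, 0.0244],
 [0.0244, 0.0976]].

Step 4 — quadratic form (x̄ - mu_0)^T · S^{-1} · (x̄ - mu_0):
  S^{-1} · (x̄ - mu_0) = (4.4024, 0.6098),
  (x̄ - mu_0)^T · [...] = (3.4)·(4.4024) + (5.4)·(0.6098) = 18.261.

Step 5 — scale by n: T² = 5 · 18.261 = 91.3049.

T² ≈ 91.3049


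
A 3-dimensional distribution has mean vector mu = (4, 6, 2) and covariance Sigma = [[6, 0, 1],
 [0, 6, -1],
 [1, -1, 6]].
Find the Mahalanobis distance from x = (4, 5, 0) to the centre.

Step 1 — centre the observation: (x - mu) = (0, -1, -2).

Step 2 — invert Sigma (cofactor / det for 3×3, or solve directly):
  Sigma^{-1} = [[0.1716, -0.0049, -0.0294],
 [-0.0049, 0.1716, 0.0294],
 [-0.0294, 0.0294, 0.1765]].

Step 3 — form the quadratic (x - mu)^T · Sigma^{-1} · (x - mu):
  Sigma^{-1} · (x - mu) = (0.0637, -0.2304, -0.3824).
  (x - mu)^T · [Sigma^{-1} · (x - mu)] = (0)·(0.0637) + (-1)·(-0.2304) + (-2)·(-0.3824) = 0.9951.

Step 4 — take square root: d = √(0.9951) ≈ 0.9975.

d(x, mu) = √(0.9951) ≈ 0.9975


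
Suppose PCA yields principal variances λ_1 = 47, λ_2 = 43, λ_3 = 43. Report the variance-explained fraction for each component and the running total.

Step 1 — total variance = trace(Sigma) = Σ λ_i = 47 + 43 + 43 = 133.

Step 2 — fraction explained by component i = λ_i / Σ λ:
  PC1: 47/133 = 0.3534
  PC2: 43/133 = 0.3233
  PC3: 43/133 = 0.3233

Step 3 — cumulative fraction after k components = (λ_1 + ... + λ_k) / Σ λ:
  k = 1: 47/133 = 0.3534
  k = 2: (47 + 43)/133 = 90/133 = 0.6767
  k = 3: (47 + 43 + 43)/133 = 133/133 = 1

Summary (fraction, with percent):

explained: PC1 0.3534 (35.34%), PC2 0.3233 (32.33%), PC3 0.3233 (32.33%);  cumulative: 0.3534, 0.6767, 1


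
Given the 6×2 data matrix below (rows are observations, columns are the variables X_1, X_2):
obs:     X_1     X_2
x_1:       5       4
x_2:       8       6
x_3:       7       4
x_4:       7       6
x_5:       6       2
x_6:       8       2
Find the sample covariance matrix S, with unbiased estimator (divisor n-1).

Step 1 — column means:
  mean(X_1) = (5 + 8 + 7 + 7 + 6 + 8) / 6 = 41/6 = 6.8333
  mean(X_2) = (4 + 6 + 4 + 6 + 2 + 2) / 6 = 24/6 = 4

Step 2 — sample covariance S[i,j] = (1/(n-1)) · Σ_k (x_{k,i} - mean_i) · (x_{k,j} - mean_j), with n-1 = 5.
  S[X_1,X_1] = ((-1.8333)·(-1.8333) + (1.1667)·(1.1667) + (0.1667)·(0.1667) + (0.1667)·(0.1667) + (-0.8333)·(-0.8333) + (1.1667)·(1.1667)) / 5 = 6.8333/5 = 1.3667
  S[X_1,X_2] = ((-1.8333)·(0) + (1.1667)·(2) + (0.1667)·(0) + (0.1667)·(2) + (-0.8333)·(-2) + (1.1667)·(-2)) / 5 = 2/5 = 0.4
  S[X_2,X_2] = ((0)·(0) + (2)·(2) + (0)·(0) + (2)·(2) + (-2)·(-2) + (-2)·(-2)) / 5 = 16/5 = 3.2

S is symmetric (S[j,i] = S[i,j]). Assembling:

S = [[1.3667, 0.4],
 [0.4, 3.2]]


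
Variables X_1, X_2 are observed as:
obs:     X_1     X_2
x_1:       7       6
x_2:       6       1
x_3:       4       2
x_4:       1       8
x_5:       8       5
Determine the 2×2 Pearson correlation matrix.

Step 1 — column means:
  mean(X_1) = (7 + 6 + 4 + 1 + 8) / 5 = 26/5 = 5.2
  mean(X_2) = (6 + 1 + 2 + 8 + 5) / 5 = 22/5 = 4.4

Step 2 — sample variances and covariances s[i,j] = (1/(n-1)) · Σ_k (x_{k,i} - mean_i) · (x_{k,j} - mean_j), with n-1 = 4:
  s[X_1,X_1] = ((1.8)·(1.8) + (0.8)·(0.8) + (-1.2)·(-1.2) + (-4.2)·(-4.2) + (2.8)·(2.8)) / 4 = 30.8/4 = 7.7
  s[X_1,X_2] = ((1.8)·(1.6) + (0.8)·(-3.4) + (-1.2)·(-2.4) + (-4.2)·(3.6) + (2.8)·(0.6)) / 4 = -10.4/4 = -2.6
  s[X_2,X_2] = ((1.6)·(1.6) + (-3.4)·(-3.4) + (-2.4)·(-2.4) + (3.6)·(3.6) + (0.6)·(0.6)) / 4 = 33.2/4 = 8.3
  Sample standard deviations s_i = √(s[i,i]):
  s(X_1) = √(7.7) = 2.7749
  s(X_2) = √(8.3) = 2.881

Step 3 — r_{ij} = s_{ij} / (s_i · s_j):
  r[X_1,X_1] = 1 (diagonal).
  r[X_1,X_2] = -2.6 / (2.7749 · 2.881) = -2.6 / 7.9944 = -0.3252
  r[X_2,X_2] = 1 (diagonal).

R is symmetric with unit diagonal. Assembling:

R = [[1, -0.3252],
 [-0.3252, 1]]


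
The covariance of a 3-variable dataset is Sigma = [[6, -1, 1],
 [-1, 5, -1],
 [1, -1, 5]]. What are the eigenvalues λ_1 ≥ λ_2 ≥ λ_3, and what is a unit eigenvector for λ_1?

Step 1 — characteristic polynomial p(λ) = det(λI - Sigma) = λ³ - tr·λ² + c_1·λ - det, where tr = trace, c_1 = sum of the principal 2×2 minors, det = det(Sigma):
  tr = 6 + 5 + 5 = 16,
  c_1 = (6·5 - (-1)²) + (6·5 - (1)²) + (5·5 - (-1)²) = 29 + 29 + 24 = 82,
  det = 6·(5·5 - (-1)²) - (-1)·((-1)·5 - (-1)·(1)) + (1)·((-1)·(-1) - 5·(1)) = 6·(24) - (-1)·(-4) + (1)·(-4) = 136.
  So p(λ) = λ³ - 16λ² + 82λ - 136.
Step 2 — look for an integer root (rational root theorem: any rational root is an integer divisor of 136). Testing λ = 4:
  p(4) = 64 - 256 + 328 - 136 = 0  ✓
  Dividing out (λ - 4): p(λ) = (λ - 4)(λ² - 12λ + 34).
Step 3 — remaining eigenvalues from the quadratic λ² - 12λ + 34 = 0:
  Δ = 12² - 4·34 = 144 - 136 = 8,  λ = (12 ± √8)/2 = (12 ± 2.8284)/2 ≈ 7.4142 or 4.5858.
  Sorted: λ_1 = 7.4142,  λ_2 = 4.5858,  λ_3 = 4  (check: sum = 16 = tr ✓).

Step 4 — unit eigenvector for λ_1 ≈ 7.4142: v spans the null space of (Sigma - λ_1 I), whose rows are
  r_1 = (-1.4142, -1, 1),  r_2 = (-1, -2.4142, -1),  r_3 = (1, -1, -2.4142).
  v is orthogonal to every row, so take v ∝ r_1 × r_2 = ((-1)·(-1) - (1)·(-2.4142), (1)·(-1) - (-1.4142)·(-1), (-1.4142)·(-2.4142) - (-1)·(-1)) ≈ (3.4142, -2.4142, 2.4142).
  Let u = (3.4142, -2.4142, 2.4142).
  ||u|| = √((3.4142)² + (-2.4142)² + (2.4142)²) = √(23.3137) ≈ 4.8284,  v_1 = u/||u|| ≈ (0.7071, -0.5, 0.5) (||v_1|| = 1).

λ_1 = 7.4142,  λ_2 = 4.5858,  λ_3 = 4;  v_1 ≈ (0.7071, -0.5, 0.5)


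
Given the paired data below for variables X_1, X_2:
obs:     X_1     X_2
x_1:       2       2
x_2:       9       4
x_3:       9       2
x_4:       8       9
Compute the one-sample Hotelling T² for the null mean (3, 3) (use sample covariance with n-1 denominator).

Step 1 — sample mean vector:
  mean(X_1) = (2 + 9 + 9 + 8) / 4 = 28/4 = 7
  mean(X_2) = (2 + 4 + 2 + 9) / 4 = 17/4 = 4.25
  x̄ = (7, 4.25),  deviation x̄ - mu_0 = (7, 4.25) - (3, 3) = (4, 1.25).

Step 2 — sample covariance matrix, S[i,j] = (1/(n-1)) · Σ_k (x_{k,i} - mean_i) · (x_{k,j} - mean_j), divisor n-1 = 3:
  S[X_1,X_1] = ((-5)·(-5) + (2)·(2) + (2)·(2) + (1)·(1)) / 3 = 34/3 = 11.3333
  S[X_1,X_2] = ((-5)·(-2.25) + (2)·(-0.25) + (2)·(-2.25) + (1)·(4.75)) / 3 = 11/3 = 3.6667
  S[X_2,X_2] = ((-2.25)·(-2.25) + (-0.25)·(-0.25) + (-2.25)·(-2.25) + (4.75)·(4.75)) / 3 = 32.75/3 = 10.9167
  S = [[11.3333, 3.6667],
 [3.6667, 10.9167]].

Step 3 — invert S. det(S) = 11.3333·10.9167 - (3.6667)² = 110.2778.
  S^{-1} = (1/det) · [[d, -b], [-b, a]] = [[0.099, -0.0332],
 [-0.0332, 0.1028]].

Step 4 — quadratic form (x̄ - mu_0)^T · S^{-1} · (x̄ - mu_0):
  S^{-1} · (x̄ - mu_0) = (0.3544, -0.0045),
  (x̄ - mu_0)^T · [...] = (4)·(0.3544) + (1.25)·(-0.0045) = 1.412.

Step 5 — scale by n: T² = 4 · 1.412 = 5.6479.

T² ≈ 5.6479


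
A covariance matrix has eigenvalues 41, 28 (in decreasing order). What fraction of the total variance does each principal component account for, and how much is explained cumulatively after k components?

Step 1 — total variance = trace(Sigma) = Σ λ_i = 41 + 28 = 69.

Step 2 — fraction explained by component i = λ_i / Σ λ:
  PC1: 41/69 = 0.5942
  PC2: 28/69 = 0.4058

Step 3 — cumulative fraction after k components = (λ_1 + ... + λ_k) / Σ λ:
  k = 1: 41/69 = 0.5942
  k = 2: (41 + 28)/69 = 69/69 = 1

Summary (fraction, with percent):

explained: PC1 0.5942 (59.42%), PC2 0.4058 (40.58%);  cumulative: 0.5942, 1


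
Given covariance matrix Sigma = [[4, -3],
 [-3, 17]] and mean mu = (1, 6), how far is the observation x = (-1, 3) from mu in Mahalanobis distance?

Step 1 — centre the observation: (x - mu) = (-2, -3).

Step 2 — invert Sigma. det(Sigma) = 4·17 - (-3)² = 59.
  Sigma^{-1} = (1/det) · [[d, -b], [-b, a]] = [[0.2881, 0.0508],
 [0.0508, 0.0678]].

Step 3 — form the quadratic (x - mu)^T · Sigma^{-1} · (x - mu):
  Sigma^{-1} · (x - mu) = (-0.7288, -0.3051).
  (x - mu)^T · [Sigma^{-1} · (x - mu)] = (-2)·(-0.7288) + (-3)·(-0.3051) = 2.3729.

Step 4 — take square root: d = √(2.3729) ≈ 1.5404.

d(x, mu) = √(2.3729) ≈ 1.5404


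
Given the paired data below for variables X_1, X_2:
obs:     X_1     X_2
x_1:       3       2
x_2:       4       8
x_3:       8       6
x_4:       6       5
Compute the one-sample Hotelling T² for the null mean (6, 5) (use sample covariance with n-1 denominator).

Step 1 — sample mean vector:
  mean(X_1) = (3 + 4 + 8 + 6) / 4 = 21/4 = 5.25
  mean(X_2) = (2 + 8 + 6 + 5) / 4 = 21/4 = 5.25
  x̄ = (5.25, 5.25),  deviation x̄ - mu_0 = (5.25, 5.25) - (6, 5) = (-0.75, 0.25).

Step 2 — sample covariance matrix, S[i,j] = (1/(n-1)) · Σ_k (x_{k,i} - mean_i) · (x_{k,j} - mean_j), divisor n-1 = 3:
  S[X_1,X_1] = ((-2.25)·(-2.25) + (-1.25)·(-1.25) + (2.75)·(2.75) + (0.75)·(0.75)) / 3 = 14.75/3 = 4.9167
  S[X_1,X_2] = ((-2.25)·(-3.25) + (-1.25)·(2.75) + (2.75)·(0.75) + (0.75)·(-0.25)) / 3 = 5.75/3 = 1.9167
  S[X_2,X_2] = ((-3.25)·(-3.25) + (2.75)·(2.75) + (0.75)·(0.75) + (-0.25)·(-0.25)) / 3 = 18.75/3 = 6.25
  S = [[4.9167, 1.9167],
 [1.9167, 6.25]].

Step 3 — invert S. det(S) = 4.9167·6.25 - (1.9167)² = 27.0556.
  S^{-1} = (1/det) · [[d, -b], [-b, a]] = [[0.231, -0.0708],
 [-0.0708, 0.1817]].

Step 4 — quadratic form (x̄ - mu_0)^T · S^{-1} · (x̄ - mu_0):
  S^{-1} · (x̄ - mu_0) = (-0.191, 0.0986),
  (x̄ - mu_0)^T · [...] = (-0.75)·(-0.191) + (0.25)·(0.0986) = 0.1679.

Step 5 — scale by n: T² = 4 · 0.1679 = 0.6715.

T² ≈ 0.6715


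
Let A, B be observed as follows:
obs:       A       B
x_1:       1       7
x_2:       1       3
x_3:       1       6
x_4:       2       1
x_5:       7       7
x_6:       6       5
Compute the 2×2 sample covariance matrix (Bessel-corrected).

Step 1 — column means:
  mean(A) = (1 + 1 + 1 + 2 + 7 + 6) / 6 = 18/6 = 3
  mean(B) = (7 + 3 + 6 + 1 + 7 + 5) / 6 = 29/6 = 4.8333

Step 2 — sample covariance S[i,j] = (1/(n-1)) · Σ_k (x_{k,i} - mean_i) · (x_{k,j} - mean_j), with n-1 = 5.
  S[A,A] = ((-2)·(-2) + (-2)·(-2) + (-2)·(-2) + (-1)·(-1) + (4)·(4) + (3)·(3)) / 5 = 38/5 = 7.6
  S[A,B] = ((-2)·(2.1667) + (-2)·(-1.8333) + (-2)·(1.1667) + (-1)·(-3.8333) + (4)·(2.1667) + (3)·(0.1667)) / 5 = 10/5 = 2
  S[B,B] = ((2.1667)·(2.1667) + (-1.8333)·(-1.8333) + (1.1667)·(1.1667) + (-3.8333)·(-3.8333) + (2.1667)·(2.1667) + (0.1667)·(0.1667)) / 5 = 28.8333/5 = 5.7667

S is symmetric (S[j,i] = S[i,j]). Assembling:

S = [[7.6, 2],
 [2, 5.7667]]


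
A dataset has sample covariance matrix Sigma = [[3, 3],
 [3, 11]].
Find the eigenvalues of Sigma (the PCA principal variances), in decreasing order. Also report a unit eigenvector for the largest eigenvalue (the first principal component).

Step 1 — characteristic polynomial of 2×2 Sigma:
  det(Sigma - λI) = λ² - trace · λ + det = 0.
  trace = 3 + 11 = 14, det = 3·11 - (3)² = 24.
Step 2 — discriminant:
  Δ = trace² - 4·det = 196 - 96 = 100.
Step 3 — eigenvalues:
  λ = (trace ± √Δ)/2 = (14 ± 10)/2,
  λ_1 = 12,  λ_2 = 2.

Step 4 — unit eigenvector for λ_1: solve (Sigma - λ_1 I)v = 0. First row:
  (3 - 12)·v_x + (3)·v_y = 0, i.e. (-9)·v_x + (3)·v_y = 0,
  so v ∝ (b, λ_1 - a) = (3, 9) = u.
  ||u|| = √((3)² + (9)²) = √(90) ≈ 9.4868,
  v_1 = u/||u|| ≈ (0.3162, 0.9487) (||v_1|| = 1).

λ_1 = 12,  λ_2 = 2;  v_1 ≈ (0.3162, 0.9487)


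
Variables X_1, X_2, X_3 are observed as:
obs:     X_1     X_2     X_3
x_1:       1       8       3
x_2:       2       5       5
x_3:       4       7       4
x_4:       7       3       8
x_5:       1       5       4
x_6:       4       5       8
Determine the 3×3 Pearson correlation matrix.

Step 1 — column means:
  mean(X_1) = (1 + 2 + 4 + 7 + 1 + 4) / 6 = 19/6 = 3.1667
  mean(X_2) = (8 + 5 + 7 + 3 + 5 + 5) / 6 = 33/6 = 5.5
  mean(X_3) = (3 + 5 + 4 + 8 + 4 + 8) / 6 = 32/6 = 5.3333

Step 2 — sample variances and covariances s[i,j] = (1/(n-1)) · Σ_k (x_{k,i} - mean_i) · (x_{k,j} - mean_j), with n-1 = 5:
  s[X_1,X_1] = ((-2.1667)·(-2.1667) + (-1.1667)·(-1.1667) + (0.8333)·(0.8333) + (3.8333)·(3.8333) + (-2.1667)·(-2.1667) + (0.8333)·(0.8333)) / 5 = 26.8333/5 = 5.3667
  s[X_1,X_2] = ((-2.1667)·(2.5) + (-1.1667)·(-0.5) + (0.8333)·(1.5) + (3.8333)·(-2.5) + (-2.1667)·(-0.5) + (0.8333)·(-0.5)) / 5 = -12.5/5 = -2.5
  s[X_1,X_3] = ((-2.1667)·(-2.3333) + (-1.1667)·(-0.3333) + (0.8333)·(-1.3333) + (3.8333)·(2.6667) + (-2.1667)·(-1.3333) + (0.8333)·(2.6667)) / 5 = 19.6667/5 = 3.9333
  s[X_2,X_2] = ((2.5)·(2.5) + (-0.5)·(-0.5) + (1.5)·(1.5) + (-2.5)·(-2.5) + (-0.5)·(-0.5) + (-0.5)·(-0.5)) / 5 = 15.5/5 = 3.1
  s[X_2,X_3] = ((2.5)·(-2.3333) + (-0.5)·(-0.3333) + (1.5)·(-1.3333) + (-2.5)·(2.6667) + (-0.5)·(-1.3333) + (-0.5)·(2.6667)) / 5 = -15/5 = -3
  s[X_3,X_3] = ((-2.3333)·(-2.3333) + (-0.3333)·(-0.3333) + (-1.3333)·(-1.3333) + (2.6667)·(2.6667) + (-1.3333)·(-1.3333) + (2.6667)·(2.6667)) / 5 = 23.3333/5 = 4.6667
  Sample standard deviations s_i = √(s[i,i]):
  s(X_1) = √(5.3667) = 2.3166
  s(X_2) = √(3.1) = 1.7607
  s(X_3) = √(4.6667) = 2.1602

Step 3 — r_{ij} = s_{ij} / (s_i · s_j):
  r[X_1,X_1] = 1 (diagonal).
  r[X_1,X_2] = -2.5 / (2.3166 · 1.7607) = -2.5 / 4.0788 = -0.6129
  r[X_1,X_3] = 3.9333 / (2.3166 · 2.1602) = 3.9333 / 5.0044 = 0.786
  r[X_2,X_2] = 1 (diagonal).
  r[X_2,X_3] = -3 / (1.7607 · 2.1602) = -3 / 3.8035 = -0.7887
  r[X_3,X_3] = 1 (diagonal).

R is symmetric with unit diagonal. Assembling:

R = [[1, -0.6129, 0.786],
 [-0.6129, 1, -0.7887],
 [0.786, -0.7887, 1]]


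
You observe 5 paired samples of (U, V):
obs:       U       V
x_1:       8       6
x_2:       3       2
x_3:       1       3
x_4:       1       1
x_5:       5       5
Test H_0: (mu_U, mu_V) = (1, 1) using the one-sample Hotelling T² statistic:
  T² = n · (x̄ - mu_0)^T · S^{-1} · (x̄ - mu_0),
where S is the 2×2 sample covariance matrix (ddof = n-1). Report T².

Step 1 — sample mean vector:
  mean(U) = (8 + 3 + 1 + 1 + 5) / 5 = 18/5 = 3.6
  mean(V) = (6 + 2 + 3 + 1 + 5) / 5 = 17/5 = 3.4
  x̄ = (3.6, 3.4),  deviation x̄ - mu_0 = (3.6, 3.4) - (1, 1) = (2.6, 2.4).

Step 2 — sample covariance matrix, S[i,j] = (1/(n-1)) · Σ_k (x_{k,i} - mean_i) · (x_{k,j} - mean_j), divisor n-1 = 4:
  S[U,U] = ((4.4)·(4.4) + (-0.6)·(-0.6) + (-2.6)·(-2.6) + (-2.6)·(-2.6) + (1.4)·(1.4)) / 4 = 35.2/4 = 8.8
  S[U,V] = ((4.4)·(2.6) + (-0.6)·(-1.4) + (-2.6)·(-0.4) + (-2.6)·(-2.4) + (1.4)·(1.6)) / 4 = 21.8/4 = 5.45
  S[V,V] = ((2.6)·(2.6) + (-1.4)·(-1.4) + (-0.4)·(-0.4) + (-2.4)·(-2.4) + (1.6)·(1.6)) / 4 = 17.2/4 = 4.3
  S = [[8.8, 5.45],
 [5.45, 4.3]].

Step 3 — invert S. det(S) = 8.8·4.3 - (5.45)² = 8.1375.
  S^{-1} = (1/det) · [[d, -b], [-b, a]] = [[0.5284, -0.6697],
 [-0.6697, 1.0814]].

Step 4 — quadratic form (x̄ - mu_0)^T · S^{-1} · (x̄ - mu_0):
  S^{-1} · (x̄ - mu_0) = (-0.2335, 0.8541),
  (x̄ - mu_0)^T · [...] = (2.6)·(-0.2335) + (2.4)·(0.8541) = 1.4427.

Step 5 — scale by n: T² = 5 · 1.4427 = 7.2135.

T² ≈ 7.2135


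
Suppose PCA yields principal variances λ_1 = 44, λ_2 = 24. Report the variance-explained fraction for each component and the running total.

Step 1 — total variance = trace(Sigma) = Σ λ_i = 44 + 24 = 68.

Step 2 — fraction explained by component i = λ_i / Σ λ:
  PC1: 44/68 = 0.6471
  PC2: 24/68 = 0.3529

Step 3 — cumulative fraction after k components = (λ_1 + ... + λ_k) / Σ λ:
  k = 1: 44/68 = 0.6471
  k = 2: (44 + 24)/68 = 68/68 = 1

Summary (fraction, with percent):

explained: PC1 0.6471 (64.71%), PC2 0.3529 (35.29%);  cumulative: 0.6471, 1


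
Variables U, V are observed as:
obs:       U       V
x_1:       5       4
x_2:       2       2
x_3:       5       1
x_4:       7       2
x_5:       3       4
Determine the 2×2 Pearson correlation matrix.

Step 1 — column means:
  mean(U) = (5 + 2 + 5 + 7 + 3) / 5 = 22/5 = 4.4
  mean(V) = (4 + 2 + 1 + 2 + 4) / 5 = 13/5 = 2.6

Step 2 — sample variances and covariances s[i,j] = (1/(n-1)) · Σ_k (x_{k,i} - mean_i) · (x_{k,j} - mean_j), with n-1 = 4:
  s[U,U] = ((0.6)·(0.6) + (-2.4)·(-2.4) + (0.6)·(0.6) + (2.6)·(2.6) + (-1.4)·(-1.4)) / 4 = 15.2/4 = 3.8
  s[U,V] = ((0.6)·(1.4) + (-2.4)·(-0.6) + (0.6)·(-1.6) + (2.6)·(-0.6) + (-1.4)·(1.4)) / 4 = -2.2/4 = -0.55
  s[V,V] = ((1.4)·(1.4) + (-0.6)·(-0.6) + (-1.6)·(-1.6) + (-0.6)·(-0.6) + (1.4)·(1.4)) / 4 = 7.2/4 = 1.8
  Sample standard deviations s_i = √(s[i,i]):
  s(U) = √(3.8) = 1.9494
  s(V) = √(1.8) = 1.3416

Step 3 — r_{ij} = s_{ij} / (s_i · s_j):
  r[U,U] = 1 (diagonal).
  r[U,V] = -0.55 / (1.9494 · 1.3416) = -0.55 / 2.6153 = -0.2103
  r[V,V] = 1 (diagonal).

R is symmetric with unit diagonal. Assembling:

R = [[1, -0.2103],
 [-0.2103, 1]]


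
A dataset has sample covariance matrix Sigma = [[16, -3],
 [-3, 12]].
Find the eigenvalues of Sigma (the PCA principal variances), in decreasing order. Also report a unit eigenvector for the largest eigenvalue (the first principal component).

Step 1 — characteristic polynomial of 2×2 Sigma:
  det(Sigma - λI) = λ² - trace · λ + det = 0.
  trace = 16 + 12 = 28, det = 16·12 - (-3)² = 183.
Step 2 — discriminant:
  Δ = trace² - 4·det = 784 - 732 = 52.
Step 3 — eigenvalues:
  λ = (trace ± √Δ)/2 = (28 ± 7.2111)/2,
  λ_1 = 17.6056,  λ_2 = 10.3944.

Step 4 — unit eigenvector for λ_1: solve (Sigma - λ_1 I)v = 0. First row:
  (16 - 17.6056)·v_x + (-3)·v_y = 0, i.e. (-1.6056)·v_x + (-3)·v_y = 0,
  so v ∝ (b, λ_1 - a) = (-3, 1.6056); multiply by -1 so the first entry is positive: u = (3, -1.6056).
  ||u|| = √((3)² + (-1.6056)²) = √(11.5778) ≈ 3.4026,
  v_1 = u/||u|| ≈ (0.8817, -0.4719) (||v_1|| = 1).

λ_1 = 17.6056,  λ_2 = 10.3944;  v_1 ≈ (0.8817, -0.4719)


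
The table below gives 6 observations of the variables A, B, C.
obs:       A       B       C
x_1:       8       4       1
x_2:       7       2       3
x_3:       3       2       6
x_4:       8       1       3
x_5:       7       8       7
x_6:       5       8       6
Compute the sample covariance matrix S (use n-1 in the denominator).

Step 1 — column means:
  mean(A) = (8 + 7 + 3 + 8 + 7 + 5) / 6 = 38/6 = 6.3333
  mean(B) = (4 + 2 + 2 + 1 + 8 + 8) / 6 = 25/6 = 4.1667
  mean(C) = (1 + 3 + 6 + 3 + 7 + 6) / 6 = 26/6 = 4.3333

Step 2 — sample covariance S[i,j] = (1/(n-1)) · Σ_k (x_{k,i} - mean_i) · (x_{k,j} - mean_j), with n-1 = 5.
  S[A,A] = ((1.6667)·(1.6667) + (0.6667)·(0.6667) + (-3.3333)·(-3.3333) + (1.6667)·(1.6667) + (0.6667)·(0.6667) + (-1.3333)·(-1.3333)) / 5 = 19.3333/5 = 3.8667
  S[A,B] = ((1.6667)·(-0.1667) + (0.6667)·(-2.1667) + (-3.3333)·(-2.1667) + (1.6667)·(-3.1667) + (0.6667)·(3.8333) + (-1.3333)·(3.8333)) / 5 = -2.3333/5 = -0.4667
  S[A,C] = ((1.6667)·(-3.3333) + (0.6667)·(-1.3333) + (-3.3333)·(1.6667) + (1.6667)·(-1.3333) + (0.6667)·(2.6667) + (-1.3333)·(1.6667)) / 5 = -14.6667/5 = -2.9333
  S[B,B] = ((-0.1667)·(-0.1667) + (-2.1667)·(-2.1667) + (-2.1667)·(-2.1667) + (-3.1667)·(-3.1667) + (3.8333)·(3.8333) + (3.8333)·(3.8333)) / 5 = 48.8333/5 = 9.7667
  S[B,C] = ((-0.1667)·(-3.3333) + (-2.1667)·(-1.3333) + (-2.1667)·(1.6667) + (-3.1667)·(-1.3333) + (3.8333)·(2.6667) + (3.8333)·(1.6667)) / 5 = 20.6667/5 = 4.1333
  S[C,C] = ((-3.3333)·(-3.3333) + (-1.3333)·(-1.3333) + (1.6667)·(1.6667) + (-1.3333)·(-1.3333) + (2.6667)·(2.6667) + (1.6667)·(1.6667)) / 5 = 27.3333/5 = 5.4667

S is symmetric (S[j,i] = S[i,j]). Assembling:

S = [[3.8667, -0.4667, -2.9333],
 [-0.4667, 9.7667, 4.1333],
 [-2.9333, 4.1333, 5.4667]]


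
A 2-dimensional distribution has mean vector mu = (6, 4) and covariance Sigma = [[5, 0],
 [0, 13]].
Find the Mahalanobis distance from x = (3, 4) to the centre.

Step 1 — centre the observation: (x - mu) = (-3, 0).

Step 2 — invert Sigma. det(Sigma) = 5·13 - (0)² = 65.
  Sigma^{-1} = (1/det) · [[d, -b], [-b, a]] = [[0.2, 0],
 [0, 0.0769]].

Step 3 — form the quadratic (x - mu)^T · Sigma^{-1} · (x - mu):
  Sigma^{-1} · (x - mu) = (-0.6, 0).
  (x - mu)^T · [Sigma^{-1} · (x - mu)] = (-3)·(-0.6) + (0)·(0) = 1.8.

Step 4 — take square root: d = √(1.8) ≈ 1.3416.

d(x, mu) = √(1.8) ≈ 1.3416


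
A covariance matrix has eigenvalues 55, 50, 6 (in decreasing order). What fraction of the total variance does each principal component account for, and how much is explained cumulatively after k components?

Step 1 — total variance = trace(Sigma) = Σ λ_i = 55 + 50 + 6 = 111.

Step 2 — fraction explained by component i = λ_i / Σ λ:
  PC1: 55/111 = 0.4955
  PC2: 50/111 = 0.4505
  PC3: 6/111 = 0.0541

Step 3 — cumulative fraction after k components = (λ_1 + ... + λ_k) / Σ λ:
  k = 1: 55/111 = 0.4955
  k = 2: (55 + 50)/111 = 105/111 = 0.9459
  k = 3: (55 + 50 + 6)/111 = 111/111 = 1

Summary (fraction, with percent):

explained: PC1 0.4955 (49.55%), PC2 0.4505 (45.05%), PC3 0.0541 (5.41%);  cumulative: 0.4955, 0.9459, 1


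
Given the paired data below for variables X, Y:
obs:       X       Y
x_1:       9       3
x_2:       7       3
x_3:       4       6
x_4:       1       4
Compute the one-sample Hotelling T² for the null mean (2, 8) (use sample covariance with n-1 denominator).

Step 1 — sample mean vector:
  mean(X) = (9 + 7 + 4 + 1) / 4 = 21/4 = 5.25
  mean(Y) = (3 + 3 + 6 + 4) / 4 = 16/4 = 4
  x̄ = (5.25, 4),  deviation x̄ - mu_0 = (5.25, 4) - (2, 8) = (3.25, -4).

Step 2 — sample covariance matrix, S[i,j] = (1/(n-1)) · Σ_k (x_{k,i} - mean_i) · (x_{k,j} - mean_j), divisor n-1 = 3:
  S[X,X] = ((3.75)·(3.75) + (1.75)·(1.75) + (-1.25)·(-1.25) + (-4.25)·(-4.25)) / 3 = 36.75/3 = 12.25
  S[X,Y] = ((3.75)·(-1) + (1.75)·(-1) + (-1.25)·(2) + (-4.25)·(0)) / 3 = -8/3 = -2.6667
  S[Y,Y] = ((-1)·(-1) + (-1)·(-1) + (2)·(2) + (0)·(0)) / 3 = 6/3 = 2
  S = [[12.25, -2.6667],
 [-2.6667, 2]].

Step 3 — invert S. det(S) = 12.25·2 - (-2.6667)² = 17.3889.
  S^{-1} = (1/det) · [[d, -b], [-b, a]] = [[0.115, 0.1534],
 [0.1534, 0.7045]].

Step 4 — quadratic form (x̄ - mu_0)^T · S^{-1} · (x̄ - mu_0):
  S^{-1} · (x̄ - mu_0) = (-0.2396, -2.3195),
  (x̄ - mu_0)^T · [...] = (3.25)·(-0.2396) + (-4)·(-2.3195) = 8.4992.

Step 5 — scale by n: T² = 4 · 8.4992 = 33.9968.

T² ≈ 33.9968


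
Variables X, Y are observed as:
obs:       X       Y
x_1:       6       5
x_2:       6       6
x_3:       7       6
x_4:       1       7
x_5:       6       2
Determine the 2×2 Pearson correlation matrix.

Step 1 — column means:
  mean(X) = (6 + 6 + 7 + 1 + 6) / 5 = 26/5 = 5.2
  mean(Y) = (5 + 6 + 6 + 7 + 2) / 5 = 26/5 = 5.2

Step 2 — sample variances and covariances s[i,j] = (1/(n-1)) · Σ_k (x_{k,i} - mean_i) · (x_{k,j} - mean_j), with n-1 = 4:
  s[X,X] = ((0.8)·(0.8) + (0.8)·(0.8) + (1.8)·(1.8) + (-4.2)·(-4.2) + (0.8)·(0.8)) / 4 = 22.8/4 = 5.7
  s[X,Y] = ((0.8)·(-0.2) + (0.8)·(0.8) + (1.8)·(0.8) + (-4.2)·(1.8) + (0.8)·(-3.2)) / 4 = -8.2/4 = -2.05
  s[Y,Y] = ((-0.2)·(-0.2) + (0.8)·(0.8) + (0.8)·(0.8) + (1.8)·(1.8) + (-3.2)·(-3.2)) / 4 = 14.8/4 = 3.7
  Sample standard deviations s_i = √(s[i,i]):
  s(X) = √(5.7) = 2.3875
  s(Y) = √(3.7) = 1.9235

Step 3 — r_{ij} = s_{ij} / (s_i · s_j):
  r[X,X] = 1 (diagonal).
  r[X,Y] = -2.05 / (2.3875 · 1.9235) = -2.05 / 4.5924 = -0.4464
  r[Y,Y] = 1 (diagonal).

R is symmetric with unit diagonal. Assembling:

R = [[1, -0.4464],
 [-0.4464, 1]]


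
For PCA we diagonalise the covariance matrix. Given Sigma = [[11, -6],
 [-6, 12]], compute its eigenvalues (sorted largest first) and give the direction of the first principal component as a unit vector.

Step 1 — characteristic polynomial of 2×2 Sigma:
  det(Sigma - λI) = λ² - trace · λ + det = 0.
  trace = 11 + 12 = 23, det = 11·12 - (-6)² = 96.
Step 2 — discriminant:
  Δ = trace² - 4·det = 529 - 384 = 145.
Step 3 — eigenvalues:
  λ = (trace ± √Δ)/2 = (23 ± 12.0416)/2,
  λ_1 = 17.5208,  λ_2 = 5.4792.

Step 4 — unit eigenvector for λ_1: solve (Sigma - λ_1 I)v = 0. First row:
  (11 - 17.5208)·v_x + (-6)·v_y = 0, i.e. (-6.5208)·v_x + (-6)·v_y = 0,
  so v ∝ (b, λ_1 - a) = (-6, 6.5208); multiply by -1 so the first entry is positive: u = (6, -6.5208).
  ||u|| = √((6)² + (-6.5208)²) = √(78.5208) ≈ 8.8612,
  v_1 = u/||u|| ≈ (0.6771, -0.7359) (||v_1|| = 1).

λ_1 = 17.5208,  λ_2 = 5.4792;  v_1 ≈ (0.6771, -0.7359)


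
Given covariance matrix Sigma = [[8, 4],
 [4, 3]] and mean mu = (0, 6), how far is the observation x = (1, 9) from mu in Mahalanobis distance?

Step 1 — centre the observation: (x - mu) = (1, 3).

Step 2 — invert Sigma. det(Sigma) = 8·3 - (4)² = 8.
  Sigma^{-1} = (1/det) · [[d, -b], [-b, a]] = [[0.375, -0.5],
 [-0.5, 1]].

Step 3 — form the quadratic (x - mu)^T · Sigma^{-1} · (x - mu):
  Sigma^{-1} · (x - mu) = (-1.125, 2.5).
  (x - mu)^T · [Sigma^{-1} · (x - mu)] = (1)·(-1.125) + (3)·(2.5) = 6.375.

Step 4 — take square root: d = √(6.375) ≈ 2.5249.

d(x, mu) = √(6.375) ≈ 2.5249
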